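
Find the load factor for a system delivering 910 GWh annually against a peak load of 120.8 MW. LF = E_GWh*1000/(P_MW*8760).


LF = 910 * 1000 / (120.8 * 8760) = 0.8599


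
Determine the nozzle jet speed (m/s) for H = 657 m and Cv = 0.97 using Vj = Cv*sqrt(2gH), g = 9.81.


Vj = 0.97 * sqrt(2*9.81*657) = 110.1296 m/s


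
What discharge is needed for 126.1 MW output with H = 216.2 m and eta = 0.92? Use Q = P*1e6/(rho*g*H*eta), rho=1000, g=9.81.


Q = 126.1 * 1e6 / (1000 * 9.81 * 216.2 * 0.92) = 64.6253 m^3/s


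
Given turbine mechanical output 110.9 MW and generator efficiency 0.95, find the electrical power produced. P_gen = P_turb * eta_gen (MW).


P_gen = 110.9 * 0.95 = 105.3550 MW


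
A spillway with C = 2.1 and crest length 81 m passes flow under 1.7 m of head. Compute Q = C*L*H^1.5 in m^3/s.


Q = 2.1 * 81 * 1.7^1.5 = 377.0316 m^3/s


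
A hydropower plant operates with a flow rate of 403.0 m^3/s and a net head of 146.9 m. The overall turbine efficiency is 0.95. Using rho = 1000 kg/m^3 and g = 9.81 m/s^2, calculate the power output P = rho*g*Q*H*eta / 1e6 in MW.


P = 1000 * 9.81 * 403.0 * 146.9 * 0.95 / 1e6 = 551.7209 MW


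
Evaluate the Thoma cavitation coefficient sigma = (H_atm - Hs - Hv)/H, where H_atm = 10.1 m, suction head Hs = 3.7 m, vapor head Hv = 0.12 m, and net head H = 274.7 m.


sigma = (10.1 - 3.7 - 0.12) / 274.7 = 0.0229


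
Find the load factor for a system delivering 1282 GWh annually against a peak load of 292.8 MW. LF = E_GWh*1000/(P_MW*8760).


LF = 1282 * 1000 / (292.8 * 8760) = 0.4998


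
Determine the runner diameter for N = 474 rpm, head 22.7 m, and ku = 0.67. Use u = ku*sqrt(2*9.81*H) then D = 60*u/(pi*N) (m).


u = 0.67 * sqrt(2*9.81*22.7) = 14.1396 m/s
D = 60 * 14.1396 / (pi * 474) = 0.5697 m


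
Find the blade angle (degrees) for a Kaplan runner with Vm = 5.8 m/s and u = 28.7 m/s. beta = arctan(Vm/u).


beta = arctan(5.8 / 28.7) = 11.4251 degrees


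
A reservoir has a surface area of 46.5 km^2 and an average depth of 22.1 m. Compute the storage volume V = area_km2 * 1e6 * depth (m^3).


V = 46.5 * 1e6 * 22.1 = 1.0277e+09 m^3


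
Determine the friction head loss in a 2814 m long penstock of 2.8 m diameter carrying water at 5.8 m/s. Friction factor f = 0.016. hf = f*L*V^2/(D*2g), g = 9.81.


hf = 0.016 * 2814 * 5.8^2 / (2.8 * 2 * 9.81) = 27.5704 m


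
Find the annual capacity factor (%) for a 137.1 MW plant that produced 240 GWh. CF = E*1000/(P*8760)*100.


CF = 240 * 1000 / (137.1 * 8760) * 100 = 19.9834 %


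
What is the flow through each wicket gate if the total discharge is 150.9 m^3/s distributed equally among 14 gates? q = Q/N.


q = 150.9 / 14 = 10.7786 m^3/s


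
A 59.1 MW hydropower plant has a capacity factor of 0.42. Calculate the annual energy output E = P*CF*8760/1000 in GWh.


E = 59.1 * 0.42 * 8760 / 1000 = 217.4407 GWh


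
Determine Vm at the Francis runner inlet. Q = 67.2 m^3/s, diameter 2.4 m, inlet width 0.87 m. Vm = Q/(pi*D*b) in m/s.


Vm = 67.2 / (pi * 2.4 * 0.87) = 10.2445 m/s


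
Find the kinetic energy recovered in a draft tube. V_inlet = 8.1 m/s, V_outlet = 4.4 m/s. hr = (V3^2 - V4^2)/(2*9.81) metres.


hr = (8.1^2 - 4.4^2) / (2*9.81) = 2.3573 m


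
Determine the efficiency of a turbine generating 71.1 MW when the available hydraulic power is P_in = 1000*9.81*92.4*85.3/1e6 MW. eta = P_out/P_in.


P_in = 1000 * 9.81 * 92.4 * 85.3 / 1e6 = 77.3197 MW
eta = 71.1 / 77.3197 = 0.9196


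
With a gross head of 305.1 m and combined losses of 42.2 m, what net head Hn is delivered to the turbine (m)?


Hn = 305.1 - 42.2 = 262.9000 m


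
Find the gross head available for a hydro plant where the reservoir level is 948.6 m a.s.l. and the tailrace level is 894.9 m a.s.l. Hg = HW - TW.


Hg = 948.6 - 894.9 = 53.7000 m


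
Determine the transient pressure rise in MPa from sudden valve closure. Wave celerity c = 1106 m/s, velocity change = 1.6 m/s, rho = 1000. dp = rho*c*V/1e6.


dp = 1000 * 1106 * 1.6 / 1e6 = 1.7696 MPa


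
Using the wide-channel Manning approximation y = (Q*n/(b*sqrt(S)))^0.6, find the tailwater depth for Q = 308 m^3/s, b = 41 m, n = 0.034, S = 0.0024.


y = (308 * 0.034 / (41 * 0.0024^0.5))^0.6 = 2.6933 m


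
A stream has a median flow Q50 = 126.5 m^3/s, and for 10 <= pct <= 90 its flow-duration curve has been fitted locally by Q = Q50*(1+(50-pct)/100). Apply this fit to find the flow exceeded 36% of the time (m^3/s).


Q = 126.5 * (1 + (50 - 36)/100) = 144.2100 m^3/s


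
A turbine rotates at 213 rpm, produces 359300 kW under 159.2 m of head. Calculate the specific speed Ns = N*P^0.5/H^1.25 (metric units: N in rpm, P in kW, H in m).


Ns = 213 * 359300^0.5 / 159.2^1.25 = 225.7768


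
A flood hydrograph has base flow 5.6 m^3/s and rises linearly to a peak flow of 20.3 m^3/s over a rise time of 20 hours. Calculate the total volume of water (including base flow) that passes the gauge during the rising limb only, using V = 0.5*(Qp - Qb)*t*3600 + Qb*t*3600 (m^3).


V = 0.5*(20.3 - 5.6)*20*3600 + 5.6*20*3600 = 932400.0000 m^3


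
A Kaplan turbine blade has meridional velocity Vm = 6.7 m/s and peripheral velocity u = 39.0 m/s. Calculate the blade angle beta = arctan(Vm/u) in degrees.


beta = arctan(6.7 / 39.0) = 9.7480 degrees


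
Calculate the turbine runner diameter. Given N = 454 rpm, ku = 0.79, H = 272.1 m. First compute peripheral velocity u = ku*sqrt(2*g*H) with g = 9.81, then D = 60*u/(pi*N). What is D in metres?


u = 0.79 * sqrt(2*9.81*272.1) = 57.7219 m/s
D = 60 * 57.7219 / (pi * 454) = 2.4282 m


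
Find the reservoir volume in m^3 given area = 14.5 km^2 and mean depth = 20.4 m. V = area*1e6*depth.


V = 14.5 * 1e6 * 20.4 = 2.9580e+08 m^3


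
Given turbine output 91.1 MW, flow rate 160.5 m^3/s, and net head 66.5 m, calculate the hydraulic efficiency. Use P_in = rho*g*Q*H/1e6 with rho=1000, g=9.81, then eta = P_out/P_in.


P_in = 1000 * 9.81 * 160.5 * 66.5 / 1e6 = 104.7046 MW
eta = 91.1 / 104.7046 = 0.8701


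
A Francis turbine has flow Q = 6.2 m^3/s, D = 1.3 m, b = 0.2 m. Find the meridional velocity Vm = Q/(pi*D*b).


Vm = 6.2 / (pi * 1.3 * 0.2) = 7.5905 m/s


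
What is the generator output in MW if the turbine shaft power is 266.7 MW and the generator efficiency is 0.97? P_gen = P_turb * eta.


P_gen = 266.7 * 0.97 = 258.6990 MW


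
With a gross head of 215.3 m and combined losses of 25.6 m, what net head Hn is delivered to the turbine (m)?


Hn = 215.3 - 25.6 = 189.7000 m


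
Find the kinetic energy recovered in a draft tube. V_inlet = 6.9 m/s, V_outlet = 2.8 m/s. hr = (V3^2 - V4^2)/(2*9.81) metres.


hr = (6.9^2 - 2.8^2) / (2*9.81) = 2.0270 m


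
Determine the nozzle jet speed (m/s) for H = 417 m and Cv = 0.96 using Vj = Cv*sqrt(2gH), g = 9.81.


Vj = 0.96 * sqrt(2*9.81*417) = 86.8338 m/s


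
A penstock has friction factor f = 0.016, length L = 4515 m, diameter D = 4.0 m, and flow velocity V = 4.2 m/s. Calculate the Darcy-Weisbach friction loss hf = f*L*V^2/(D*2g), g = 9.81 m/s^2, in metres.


hf = 0.016 * 4515 * 4.2^2 / (4.0 * 2 * 9.81) = 16.2374 m


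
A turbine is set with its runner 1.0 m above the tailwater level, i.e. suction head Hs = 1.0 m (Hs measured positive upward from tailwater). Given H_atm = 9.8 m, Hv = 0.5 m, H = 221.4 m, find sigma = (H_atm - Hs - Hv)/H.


sigma = (9.8 - 1.0 - 0.5) / 221.4 = 0.0375


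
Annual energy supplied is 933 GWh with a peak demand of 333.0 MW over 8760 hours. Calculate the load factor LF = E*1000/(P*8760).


LF = 933 * 1000 / (333.0 * 8760) = 0.3198


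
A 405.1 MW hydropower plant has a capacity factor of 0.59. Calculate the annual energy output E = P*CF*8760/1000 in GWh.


E = 405.1 * 0.59 * 8760 / 1000 = 2093.7188 GWh


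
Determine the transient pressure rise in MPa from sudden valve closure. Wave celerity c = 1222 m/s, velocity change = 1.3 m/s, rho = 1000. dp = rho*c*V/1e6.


dp = 1000 * 1222 * 1.3 / 1e6 = 1.5886 MPa


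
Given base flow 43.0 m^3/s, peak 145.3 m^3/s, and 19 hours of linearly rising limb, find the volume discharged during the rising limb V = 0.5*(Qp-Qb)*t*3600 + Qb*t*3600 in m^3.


V = 0.5*(145.3 - 43.0)*19*3600 + 43.0*19*3600 = 6.4399e+06 m^3


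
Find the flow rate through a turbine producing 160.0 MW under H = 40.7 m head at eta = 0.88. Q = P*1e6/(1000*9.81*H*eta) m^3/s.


Q = 160.0 * 1e6 / (1000 * 9.81 * 40.7 * 0.88) = 455.3799 m^3/s


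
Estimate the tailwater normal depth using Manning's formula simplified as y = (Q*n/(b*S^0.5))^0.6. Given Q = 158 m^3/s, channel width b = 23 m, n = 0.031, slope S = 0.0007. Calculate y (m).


y = (158 * 0.031 / (23 * 0.0007^0.5))^0.6 = 3.4950 m


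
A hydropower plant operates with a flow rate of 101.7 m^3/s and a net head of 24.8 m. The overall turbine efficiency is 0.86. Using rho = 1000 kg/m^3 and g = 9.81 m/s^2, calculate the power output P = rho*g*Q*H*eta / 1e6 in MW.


P = 1000 * 9.81 * 101.7 * 24.8 * 0.86 / 1e6 = 21.2785 MW


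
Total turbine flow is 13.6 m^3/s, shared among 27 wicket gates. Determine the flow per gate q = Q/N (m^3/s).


q = 13.6 / 27 = 0.5037 m^3/s


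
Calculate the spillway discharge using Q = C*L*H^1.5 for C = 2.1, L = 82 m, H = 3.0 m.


Q = 2.1 * 82 * 3.0^1.5 = 894.7774 m^3/s


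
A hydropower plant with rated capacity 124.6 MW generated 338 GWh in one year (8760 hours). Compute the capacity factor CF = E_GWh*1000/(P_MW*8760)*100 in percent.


CF = 338 * 1000 / (124.6 * 8760) * 100 = 30.9667 %


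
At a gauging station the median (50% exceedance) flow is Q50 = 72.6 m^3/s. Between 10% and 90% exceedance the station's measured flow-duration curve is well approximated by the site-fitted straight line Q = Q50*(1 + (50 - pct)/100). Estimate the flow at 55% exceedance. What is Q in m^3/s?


Q = 72.6 * (1 + (50 - 55)/100) = 68.9700 m^3/s


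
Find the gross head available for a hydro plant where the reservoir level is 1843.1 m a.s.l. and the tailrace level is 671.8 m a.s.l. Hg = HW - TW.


Hg = 1843.1 - 671.8 = 1171.3000 m


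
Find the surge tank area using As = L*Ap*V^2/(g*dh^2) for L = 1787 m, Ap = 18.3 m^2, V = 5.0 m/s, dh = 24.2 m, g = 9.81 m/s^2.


As = 1787 * 18.3 * 5.0^2 / (9.81 * 24.2^2) = 142.3036 m^2


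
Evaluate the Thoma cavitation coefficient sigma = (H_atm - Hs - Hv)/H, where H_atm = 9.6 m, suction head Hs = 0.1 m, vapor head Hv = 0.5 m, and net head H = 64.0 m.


sigma = (9.6 - 0.1 - 0.5) / 64.0 = 0.1406


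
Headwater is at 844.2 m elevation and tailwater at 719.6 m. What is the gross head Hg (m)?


Hg = 844.2 - 719.6 = 124.6000 m


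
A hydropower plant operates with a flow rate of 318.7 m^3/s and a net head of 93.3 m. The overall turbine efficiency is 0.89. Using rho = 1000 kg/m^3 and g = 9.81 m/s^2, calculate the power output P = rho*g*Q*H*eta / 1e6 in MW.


P = 1000 * 9.81 * 318.7 * 93.3 * 0.89 / 1e6 = 259.6108 MW


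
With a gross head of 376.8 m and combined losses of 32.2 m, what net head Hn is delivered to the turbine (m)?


Hn = 376.8 - 32.2 = 344.6000 m


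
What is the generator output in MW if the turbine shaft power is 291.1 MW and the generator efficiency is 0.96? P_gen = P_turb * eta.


P_gen = 291.1 * 0.96 = 279.4560 MW


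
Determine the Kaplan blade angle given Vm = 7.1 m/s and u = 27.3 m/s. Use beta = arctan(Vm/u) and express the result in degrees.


beta = arctan(7.1 / 27.3) = 14.5781 degrees


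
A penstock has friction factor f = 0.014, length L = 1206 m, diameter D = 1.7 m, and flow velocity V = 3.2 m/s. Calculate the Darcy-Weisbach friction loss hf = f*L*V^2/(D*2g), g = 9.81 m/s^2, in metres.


hf = 0.014 * 1206 * 3.2^2 / (1.7 * 2 * 9.81) = 5.1836 m


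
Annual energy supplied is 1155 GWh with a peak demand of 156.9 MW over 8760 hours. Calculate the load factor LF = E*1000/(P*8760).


LF = 1155 * 1000 / (156.9 * 8760) = 0.8403


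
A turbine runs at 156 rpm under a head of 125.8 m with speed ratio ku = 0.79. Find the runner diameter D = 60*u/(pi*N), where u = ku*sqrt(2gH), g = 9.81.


u = 0.79 * sqrt(2*9.81*125.8) = 39.2479 m/s
D = 60 * 39.2479 / (pi * 156) = 4.8050 m


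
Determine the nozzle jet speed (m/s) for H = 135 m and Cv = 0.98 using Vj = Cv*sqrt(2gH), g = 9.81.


Vj = 0.98 * sqrt(2*9.81*135) = 50.4362 m/s


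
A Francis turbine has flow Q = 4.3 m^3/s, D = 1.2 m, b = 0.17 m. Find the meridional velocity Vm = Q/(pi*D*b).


Vm = 4.3 / (pi * 1.2 * 0.17) = 6.7095 m/s


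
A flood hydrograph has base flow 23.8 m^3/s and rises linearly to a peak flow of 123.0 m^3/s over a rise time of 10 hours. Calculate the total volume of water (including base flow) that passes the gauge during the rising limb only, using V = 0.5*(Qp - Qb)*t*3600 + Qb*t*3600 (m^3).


V = 0.5*(123.0 - 23.8)*10*3600 + 23.8*10*3600 = 2.6424e+06 m^3


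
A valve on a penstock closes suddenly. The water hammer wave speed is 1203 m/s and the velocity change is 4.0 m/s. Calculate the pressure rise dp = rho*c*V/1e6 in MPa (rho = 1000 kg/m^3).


dp = 1000 * 1203 * 4.0 / 1e6 = 4.8120 MPa


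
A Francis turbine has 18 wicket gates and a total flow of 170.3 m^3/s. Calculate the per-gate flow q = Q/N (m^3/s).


q = 170.3 / 18 = 9.4611 m^3/s


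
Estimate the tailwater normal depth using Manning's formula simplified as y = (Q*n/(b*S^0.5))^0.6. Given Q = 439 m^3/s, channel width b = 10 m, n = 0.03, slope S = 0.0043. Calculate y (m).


y = (439 * 0.03 / (10 * 0.0043^0.5))^0.6 = 6.0494 m


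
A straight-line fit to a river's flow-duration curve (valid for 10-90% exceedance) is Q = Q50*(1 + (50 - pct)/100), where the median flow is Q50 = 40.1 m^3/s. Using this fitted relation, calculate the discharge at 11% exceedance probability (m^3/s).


Q = 40.1 * (1 + (50 - 11)/100) = 55.7390 m^3/s


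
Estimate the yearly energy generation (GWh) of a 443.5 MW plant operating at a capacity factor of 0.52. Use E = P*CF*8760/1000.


E = 443.5 * 0.52 * 8760 / 1000 = 2020.2312 GWh


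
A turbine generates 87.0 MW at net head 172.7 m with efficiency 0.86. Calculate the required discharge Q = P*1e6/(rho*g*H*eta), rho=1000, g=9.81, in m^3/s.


Q = 87.0 * 1e6 / (1000 * 9.81 * 172.7 * 0.86) = 59.7117 m^3/s


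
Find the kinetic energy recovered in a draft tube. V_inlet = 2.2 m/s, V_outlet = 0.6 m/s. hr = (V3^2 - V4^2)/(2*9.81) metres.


hr = (2.2^2 - 0.6^2) / (2*9.81) = 0.2283 m


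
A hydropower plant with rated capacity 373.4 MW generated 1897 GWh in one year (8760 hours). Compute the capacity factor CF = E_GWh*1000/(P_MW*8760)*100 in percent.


CF = 1897 * 1000 / (373.4 * 8760) * 100 = 57.9948 %


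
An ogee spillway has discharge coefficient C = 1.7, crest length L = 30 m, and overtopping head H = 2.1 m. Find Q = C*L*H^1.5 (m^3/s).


Q = 1.7 * 30 * 2.1^1.5 = 155.2026 m^3/s


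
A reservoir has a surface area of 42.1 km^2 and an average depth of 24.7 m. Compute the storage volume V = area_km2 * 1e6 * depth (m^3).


V = 42.1 * 1e6 * 24.7 = 1.0399e+09 m^3


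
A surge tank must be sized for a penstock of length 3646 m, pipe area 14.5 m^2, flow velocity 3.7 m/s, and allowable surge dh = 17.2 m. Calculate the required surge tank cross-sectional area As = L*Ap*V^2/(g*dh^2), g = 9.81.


As = 3646 * 14.5 * 3.7^2 / (9.81 * 17.2^2) = 249.3803 m^2


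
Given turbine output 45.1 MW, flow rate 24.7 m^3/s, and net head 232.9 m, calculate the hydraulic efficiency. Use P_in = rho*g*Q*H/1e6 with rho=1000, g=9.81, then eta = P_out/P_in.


P_in = 1000 * 9.81 * 24.7 * 232.9 / 1e6 = 56.4333 MW
eta = 45.1 / 56.4333 = 0.7992


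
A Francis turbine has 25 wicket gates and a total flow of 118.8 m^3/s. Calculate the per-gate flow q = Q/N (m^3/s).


q = 118.8 / 25 = 4.7520 m^3/s


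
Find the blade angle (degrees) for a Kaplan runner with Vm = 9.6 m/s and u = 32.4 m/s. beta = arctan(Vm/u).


beta = arctan(9.6 / 32.4) = 16.5044 degrees


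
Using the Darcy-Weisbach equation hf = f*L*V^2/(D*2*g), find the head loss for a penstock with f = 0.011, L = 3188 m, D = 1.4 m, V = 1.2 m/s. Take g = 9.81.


hf = 0.011 * 3188 * 1.2^2 / (1.4 * 2 * 9.81) = 1.8384 m


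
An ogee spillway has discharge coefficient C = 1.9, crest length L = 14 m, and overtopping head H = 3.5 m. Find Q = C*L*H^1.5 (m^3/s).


Q = 1.9 * 14 * 3.5^1.5 = 174.1742 m^3/s


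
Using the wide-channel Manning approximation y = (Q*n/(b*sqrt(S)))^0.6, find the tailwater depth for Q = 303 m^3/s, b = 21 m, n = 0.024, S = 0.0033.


y = (303 * 0.024 / (21 * 0.0033^0.5))^0.6 = 2.9384 m


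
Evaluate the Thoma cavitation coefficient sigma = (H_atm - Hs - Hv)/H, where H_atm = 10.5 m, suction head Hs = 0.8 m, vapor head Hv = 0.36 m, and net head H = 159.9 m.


sigma = (10.5 - 0.8 - 0.36) / 159.9 = 0.0584


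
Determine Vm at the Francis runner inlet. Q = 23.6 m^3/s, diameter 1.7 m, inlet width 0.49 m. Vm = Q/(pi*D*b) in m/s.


Vm = 23.6 / (pi * 1.7 * 0.49) = 9.0181 m/s


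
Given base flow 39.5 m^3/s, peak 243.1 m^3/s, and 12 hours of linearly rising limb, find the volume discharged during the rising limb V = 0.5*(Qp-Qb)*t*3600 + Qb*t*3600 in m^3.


V = 0.5*(243.1 - 39.5)*12*3600 + 39.5*12*3600 = 6.1042e+06 m^3


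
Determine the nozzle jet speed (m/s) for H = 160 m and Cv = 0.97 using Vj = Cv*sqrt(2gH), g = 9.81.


Vj = 0.97 * sqrt(2*9.81*160) = 54.3477 m/s


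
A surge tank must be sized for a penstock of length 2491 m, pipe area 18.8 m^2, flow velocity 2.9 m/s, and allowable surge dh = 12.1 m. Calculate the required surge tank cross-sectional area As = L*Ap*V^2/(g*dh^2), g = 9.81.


As = 2491 * 18.8 * 2.9^2 / (9.81 * 12.1^2) = 274.2129 m^2


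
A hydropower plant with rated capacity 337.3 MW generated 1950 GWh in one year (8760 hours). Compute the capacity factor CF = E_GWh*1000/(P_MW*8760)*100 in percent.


CF = 1950 * 1000 / (337.3 * 8760) * 100 = 65.9955 %


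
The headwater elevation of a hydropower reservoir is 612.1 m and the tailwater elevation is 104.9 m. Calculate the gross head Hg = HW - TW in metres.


Hg = 612.1 - 104.9 = 507.2000 m


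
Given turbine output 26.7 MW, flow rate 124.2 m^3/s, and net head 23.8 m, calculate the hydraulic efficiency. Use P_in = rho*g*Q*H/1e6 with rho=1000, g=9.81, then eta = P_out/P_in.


P_in = 1000 * 9.81 * 124.2 * 23.8 / 1e6 = 28.9980 MW
eta = 26.7 / 28.9980 = 0.9208


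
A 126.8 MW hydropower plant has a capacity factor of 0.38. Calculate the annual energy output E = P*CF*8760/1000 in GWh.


E = 126.8 * 0.38 * 8760 / 1000 = 422.0918 GWh


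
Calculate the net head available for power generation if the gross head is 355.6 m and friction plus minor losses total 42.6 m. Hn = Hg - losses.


Hn = 355.6 - 42.6 = 313.0000 m


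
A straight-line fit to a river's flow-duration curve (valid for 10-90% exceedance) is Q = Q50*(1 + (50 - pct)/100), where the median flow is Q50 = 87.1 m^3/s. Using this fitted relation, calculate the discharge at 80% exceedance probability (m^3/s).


Q = 87.1 * (1 + (50 - 80)/100) = 60.9700 m^3/s


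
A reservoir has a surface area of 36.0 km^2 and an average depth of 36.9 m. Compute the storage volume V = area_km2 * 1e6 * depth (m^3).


V = 36.0 * 1e6 * 36.9 = 1.3284e+09 m^3


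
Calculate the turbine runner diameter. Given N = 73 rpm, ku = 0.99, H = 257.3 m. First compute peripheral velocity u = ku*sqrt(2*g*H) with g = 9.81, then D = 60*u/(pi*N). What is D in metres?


u = 0.99 * sqrt(2*9.81*257.3) = 70.3404 m/s
D = 60 * 70.3404 / (pi * 73) = 18.4028 m


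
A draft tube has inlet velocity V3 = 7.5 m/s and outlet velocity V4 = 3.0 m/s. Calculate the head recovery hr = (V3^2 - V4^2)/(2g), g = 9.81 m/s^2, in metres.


hr = (7.5^2 - 3.0^2) / (2*9.81) = 2.4083 m


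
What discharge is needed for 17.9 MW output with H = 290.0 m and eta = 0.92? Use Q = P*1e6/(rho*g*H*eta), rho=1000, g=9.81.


Q = 17.9 * 1e6 / (1000 * 9.81 * 290.0 * 0.92) = 6.8391 m^3/s


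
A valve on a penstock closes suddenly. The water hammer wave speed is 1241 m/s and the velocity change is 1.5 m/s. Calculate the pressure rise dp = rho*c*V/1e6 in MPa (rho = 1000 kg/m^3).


dp = 1000 * 1241 * 1.5 / 1e6 = 1.8615 MPa


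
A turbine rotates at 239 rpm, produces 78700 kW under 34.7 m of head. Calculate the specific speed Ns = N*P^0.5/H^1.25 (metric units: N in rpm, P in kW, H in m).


Ns = 239 * 78700^0.5 / 34.7^1.25 = 796.1106


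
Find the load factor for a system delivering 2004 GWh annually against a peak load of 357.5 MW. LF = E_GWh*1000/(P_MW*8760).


LF = 2004 * 1000 / (357.5 * 8760) = 0.6399


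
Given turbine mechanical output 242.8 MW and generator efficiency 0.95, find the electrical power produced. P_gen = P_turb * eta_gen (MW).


P_gen = 242.8 * 0.95 = 230.6600 MW


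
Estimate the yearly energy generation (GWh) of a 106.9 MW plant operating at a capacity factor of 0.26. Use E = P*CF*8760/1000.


E = 106.9 * 0.26 * 8760 / 1000 = 243.4754 GWh


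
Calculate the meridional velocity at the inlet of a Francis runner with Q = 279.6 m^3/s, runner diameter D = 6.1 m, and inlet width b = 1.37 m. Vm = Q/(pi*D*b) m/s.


Vm = 279.6 / (pi * 6.1 * 1.37) = 10.6497 m/s


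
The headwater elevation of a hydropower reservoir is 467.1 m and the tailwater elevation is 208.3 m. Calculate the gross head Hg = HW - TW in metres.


Hg = 467.1 - 208.3 = 258.8000 m


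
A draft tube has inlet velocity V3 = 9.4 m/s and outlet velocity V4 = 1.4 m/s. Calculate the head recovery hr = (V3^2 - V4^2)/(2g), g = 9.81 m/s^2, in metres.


hr = (9.4^2 - 1.4^2) / (2*9.81) = 4.4037 m


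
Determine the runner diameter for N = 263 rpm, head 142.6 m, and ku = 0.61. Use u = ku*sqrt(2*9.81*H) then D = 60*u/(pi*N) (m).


u = 0.61 * sqrt(2*9.81*142.6) = 32.2656 m/s
D = 60 * 32.2656 / (pi * 263) = 2.3431 m


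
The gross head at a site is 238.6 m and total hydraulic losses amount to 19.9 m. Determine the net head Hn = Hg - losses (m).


Hn = 238.6 - 19.9 = 218.7000 m


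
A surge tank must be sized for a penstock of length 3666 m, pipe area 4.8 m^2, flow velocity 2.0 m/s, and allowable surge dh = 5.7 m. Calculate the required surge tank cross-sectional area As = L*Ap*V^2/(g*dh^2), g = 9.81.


As = 3666 * 4.8 * 2.0^2 / (9.81 * 5.7^2) = 220.8386 m^2


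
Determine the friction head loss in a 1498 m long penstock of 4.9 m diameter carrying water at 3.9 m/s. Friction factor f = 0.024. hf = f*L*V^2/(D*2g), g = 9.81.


hf = 0.024 * 1498 * 3.9^2 / (4.9 * 2 * 9.81) = 5.6880 m


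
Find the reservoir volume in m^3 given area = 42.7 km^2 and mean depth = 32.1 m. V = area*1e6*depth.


V = 42.7 * 1e6 * 32.1 = 1.3707e+09 m^3


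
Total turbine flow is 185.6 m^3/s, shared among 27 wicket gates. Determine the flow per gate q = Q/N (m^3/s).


q = 185.6 / 27 = 6.8741 m^3/s


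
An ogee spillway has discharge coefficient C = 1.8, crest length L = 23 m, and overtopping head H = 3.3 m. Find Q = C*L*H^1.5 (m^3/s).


Q = 1.8 * 23 * 3.3^1.5 = 248.1826 m^3/s


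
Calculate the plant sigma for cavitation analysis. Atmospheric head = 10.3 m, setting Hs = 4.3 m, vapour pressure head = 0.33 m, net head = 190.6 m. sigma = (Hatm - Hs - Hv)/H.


sigma = (10.3 - 4.3 - 0.33) / 190.6 = 0.0297


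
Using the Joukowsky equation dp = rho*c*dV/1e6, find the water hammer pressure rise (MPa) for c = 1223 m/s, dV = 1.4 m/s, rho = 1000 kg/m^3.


dp = 1000 * 1223 * 1.4 / 1e6 = 1.7122 MPa


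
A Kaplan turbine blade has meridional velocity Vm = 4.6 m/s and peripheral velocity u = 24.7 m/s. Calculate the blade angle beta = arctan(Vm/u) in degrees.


beta = arctan(4.6 / 24.7) = 10.5496 degrees


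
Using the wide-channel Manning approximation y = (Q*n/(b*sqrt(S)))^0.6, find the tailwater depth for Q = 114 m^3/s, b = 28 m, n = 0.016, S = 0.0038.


y = (114 * 0.016 / (28 * 0.0038^0.5))^0.6 = 1.0337 m


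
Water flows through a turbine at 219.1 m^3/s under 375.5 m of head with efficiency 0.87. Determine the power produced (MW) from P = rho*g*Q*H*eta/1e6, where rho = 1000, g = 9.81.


P = 1000 * 9.81 * 219.1 * 375.5 * 0.87 / 1e6 = 702.1673 MW


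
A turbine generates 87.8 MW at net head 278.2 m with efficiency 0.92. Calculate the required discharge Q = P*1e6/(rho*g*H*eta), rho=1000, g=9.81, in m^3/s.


Q = 87.8 * 1e6 / (1000 * 9.81 * 278.2 * 0.92) = 34.9688 m^3/s


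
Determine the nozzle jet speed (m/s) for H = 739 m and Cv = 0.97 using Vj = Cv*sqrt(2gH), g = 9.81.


Vj = 0.97 * sqrt(2*9.81*739) = 116.8002 m/s


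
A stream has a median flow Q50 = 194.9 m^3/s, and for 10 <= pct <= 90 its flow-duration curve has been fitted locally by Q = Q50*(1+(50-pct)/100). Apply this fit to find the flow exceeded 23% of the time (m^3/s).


Q = 194.9 * (1 + (50 - 23)/100) = 247.5230 m^3/s


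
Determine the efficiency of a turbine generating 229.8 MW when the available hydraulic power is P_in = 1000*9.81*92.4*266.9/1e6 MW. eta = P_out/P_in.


P_in = 1000 * 9.81 * 92.4 * 266.9 / 1e6 = 241.9299 MW
eta = 229.8 / 241.9299 = 0.9499


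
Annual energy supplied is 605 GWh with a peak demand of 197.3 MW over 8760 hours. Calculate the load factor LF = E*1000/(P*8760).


LF = 605 * 1000 / (197.3 * 8760) = 0.3500


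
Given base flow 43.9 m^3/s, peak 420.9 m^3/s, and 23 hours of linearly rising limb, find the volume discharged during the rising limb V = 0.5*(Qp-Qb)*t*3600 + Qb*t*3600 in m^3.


V = 0.5*(420.9 - 43.9)*23*3600 + 43.9*23*3600 = 1.9243e+07 m^3


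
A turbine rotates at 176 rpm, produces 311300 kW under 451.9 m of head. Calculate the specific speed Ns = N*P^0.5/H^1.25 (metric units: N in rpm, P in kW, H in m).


Ns = 176 * 311300^0.5 / 451.9^1.25 = 47.1302


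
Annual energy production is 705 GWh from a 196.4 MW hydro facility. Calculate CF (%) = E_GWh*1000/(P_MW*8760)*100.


CF = 705 * 1000 / (196.4 * 8760) * 100 = 40.9773 %


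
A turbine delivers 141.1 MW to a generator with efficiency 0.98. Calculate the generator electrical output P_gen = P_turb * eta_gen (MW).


P_gen = 141.1 * 0.98 = 138.2780 MW


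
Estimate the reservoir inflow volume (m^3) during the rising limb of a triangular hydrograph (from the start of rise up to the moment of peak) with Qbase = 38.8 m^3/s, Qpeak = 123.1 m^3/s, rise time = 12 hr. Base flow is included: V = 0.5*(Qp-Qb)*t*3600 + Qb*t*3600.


V = 0.5*(123.1 - 38.8)*12*3600 + 38.8*12*3600 = 3.4970e+06 m^3


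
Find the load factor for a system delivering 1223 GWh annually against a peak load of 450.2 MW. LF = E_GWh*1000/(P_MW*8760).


LF = 1223 * 1000 / (450.2 * 8760) = 0.3101


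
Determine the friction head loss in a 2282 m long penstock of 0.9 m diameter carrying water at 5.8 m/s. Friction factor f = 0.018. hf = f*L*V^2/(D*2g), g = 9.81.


hf = 0.018 * 2282 * 5.8^2 / (0.9 * 2 * 9.81) = 78.2533 m


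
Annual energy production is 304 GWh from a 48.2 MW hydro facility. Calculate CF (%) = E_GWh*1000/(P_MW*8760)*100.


CF = 304 * 1000 / (48.2 * 8760) * 100 = 71.9983 %


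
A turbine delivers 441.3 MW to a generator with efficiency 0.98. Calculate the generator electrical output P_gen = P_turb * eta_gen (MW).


P_gen = 441.3 * 0.98 = 432.4740 MW


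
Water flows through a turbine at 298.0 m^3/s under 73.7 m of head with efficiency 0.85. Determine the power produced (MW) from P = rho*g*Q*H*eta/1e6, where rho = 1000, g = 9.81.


P = 1000 * 9.81 * 298.0 * 73.7 * 0.85 / 1e6 = 183.1351 MW


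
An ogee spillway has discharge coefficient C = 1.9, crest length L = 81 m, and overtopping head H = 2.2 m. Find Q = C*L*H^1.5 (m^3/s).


Q = 1.9 * 81 * 2.2^1.5 = 502.1953 m^3/s


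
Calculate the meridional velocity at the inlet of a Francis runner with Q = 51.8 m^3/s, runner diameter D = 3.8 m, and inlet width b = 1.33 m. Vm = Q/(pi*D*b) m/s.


Vm = 51.8 / (pi * 3.8 * 1.33) = 3.2625 m/s


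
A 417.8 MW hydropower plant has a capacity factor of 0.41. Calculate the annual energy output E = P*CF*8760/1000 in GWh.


E = 417.8 * 0.41 * 8760 / 1000 = 1500.5705 GWh


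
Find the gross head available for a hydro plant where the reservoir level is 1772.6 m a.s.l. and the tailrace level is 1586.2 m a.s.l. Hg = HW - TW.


Hg = 1772.6 - 1586.2 = 186.4000 m


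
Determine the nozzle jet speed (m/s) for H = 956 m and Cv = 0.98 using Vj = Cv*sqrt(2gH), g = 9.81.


Vj = 0.98 * sqrt(2*9.81*956) = 134.2161 m/s


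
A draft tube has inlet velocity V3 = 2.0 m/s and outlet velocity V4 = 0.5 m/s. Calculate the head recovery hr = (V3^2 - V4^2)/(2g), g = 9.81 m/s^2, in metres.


hr = (2.0^2 - 0.5^2) / (2*9.81) = 0.1911 m


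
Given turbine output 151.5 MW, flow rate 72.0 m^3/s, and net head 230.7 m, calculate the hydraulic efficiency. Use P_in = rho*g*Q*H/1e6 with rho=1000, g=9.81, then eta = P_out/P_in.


P_in = 1000 * 9.81 * 72.0 * 230.7 / 1e6 = 162.9480 MW
eta = 151.5 / 162.9480 = 0.9297


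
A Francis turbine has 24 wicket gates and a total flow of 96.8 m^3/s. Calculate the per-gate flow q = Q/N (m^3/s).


q = 96.8 / 24 = 4.0333 m^3/s


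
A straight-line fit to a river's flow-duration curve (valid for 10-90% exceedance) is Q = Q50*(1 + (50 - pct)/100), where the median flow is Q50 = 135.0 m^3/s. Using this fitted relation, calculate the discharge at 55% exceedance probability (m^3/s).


Q = 135.0 * (1 + (50 - 55)/100) = 128.2500 m^3/s


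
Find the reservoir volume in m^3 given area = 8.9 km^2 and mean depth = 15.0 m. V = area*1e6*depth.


V = 8.9 * 1e6 * 15.0 = 1.3350e+08 m^3


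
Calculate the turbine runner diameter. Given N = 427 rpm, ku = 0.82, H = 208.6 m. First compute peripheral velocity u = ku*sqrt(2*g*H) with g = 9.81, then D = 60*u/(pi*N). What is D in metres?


u = 0.82 * sqrt(2*9.81*208.6) = 52.4591 m/s
D = 60 * 52.4591 / (pi * 427) = 2.3464 m


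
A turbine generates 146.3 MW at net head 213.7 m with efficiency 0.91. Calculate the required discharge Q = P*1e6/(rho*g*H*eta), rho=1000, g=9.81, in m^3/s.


Q = 146.3 * 1e6 / (1000 * 9.81 * 213.7 * 0.91) = 76.6884 m^3/s


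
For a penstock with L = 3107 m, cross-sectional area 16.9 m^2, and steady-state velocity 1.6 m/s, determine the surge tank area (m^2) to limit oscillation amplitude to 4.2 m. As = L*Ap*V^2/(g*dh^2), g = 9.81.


As = 3107 * 16.9 * 1.6^2 / (9.81 * 4.2^2) = 776.7841 m^2


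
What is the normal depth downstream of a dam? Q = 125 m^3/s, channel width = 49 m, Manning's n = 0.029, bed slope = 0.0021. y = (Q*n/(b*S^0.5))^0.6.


y = (125 * 0.029 / (49 * 0.0021^0.5))^0.6 = 1.3329 m


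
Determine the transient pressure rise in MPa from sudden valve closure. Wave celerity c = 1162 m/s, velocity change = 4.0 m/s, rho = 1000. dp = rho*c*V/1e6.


dp = 1000 * 1162 * 4.0 / 1e6 = 4.6480 MPa


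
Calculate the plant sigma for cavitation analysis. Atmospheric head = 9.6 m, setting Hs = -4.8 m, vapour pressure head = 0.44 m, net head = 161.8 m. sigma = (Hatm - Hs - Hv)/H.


sigma = (9.6 - (-4.8) - 0.44) / 161.8 = 0.0863


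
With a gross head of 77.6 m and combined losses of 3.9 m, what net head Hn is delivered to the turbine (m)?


Hn = 77.6 - 3.9 = 73.7000 m


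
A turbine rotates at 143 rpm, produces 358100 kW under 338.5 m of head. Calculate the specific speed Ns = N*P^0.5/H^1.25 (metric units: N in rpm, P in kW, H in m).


Ns = 143 * 358100^0.5 / 338.5^1.25 = 58.9372


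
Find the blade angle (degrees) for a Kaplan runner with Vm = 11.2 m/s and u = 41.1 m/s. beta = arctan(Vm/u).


beta = arctan(11.2 / 41.1) = 15.2433 degrees


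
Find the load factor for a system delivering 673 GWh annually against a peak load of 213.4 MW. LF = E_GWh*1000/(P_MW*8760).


LF = 673 * 1000 / (213.4 * 8760) = 0.3600


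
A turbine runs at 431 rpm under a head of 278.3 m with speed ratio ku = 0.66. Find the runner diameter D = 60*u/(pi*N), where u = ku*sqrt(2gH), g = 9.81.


u = 0.66 * sqrt(2*9.81*278.3) = 48.7697 m/s
D = 60 * 48.7697 / (pi * 431) = 2.1611 m


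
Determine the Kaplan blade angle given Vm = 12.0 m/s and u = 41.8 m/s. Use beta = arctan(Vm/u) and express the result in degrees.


beta = arctan(12.0 / 41.8) = 16.0178 degrees


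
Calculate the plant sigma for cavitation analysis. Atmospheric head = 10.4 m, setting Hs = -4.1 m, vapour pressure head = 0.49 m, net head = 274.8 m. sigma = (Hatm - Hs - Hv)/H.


sigma = (10.4 - (-4.1) - 0.49) / 274.8 = 0.0510


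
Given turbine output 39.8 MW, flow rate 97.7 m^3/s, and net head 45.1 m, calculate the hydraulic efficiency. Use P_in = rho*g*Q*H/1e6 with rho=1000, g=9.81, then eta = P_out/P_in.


P_in = 1000 * 9.81 * 97.7 * 45.1 / 1e6 = 43.2255 MW
eta = 39.8 / 43.2255 = 0.9208


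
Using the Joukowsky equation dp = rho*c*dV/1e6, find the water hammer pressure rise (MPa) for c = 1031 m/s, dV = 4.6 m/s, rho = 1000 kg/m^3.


dp = 1000 * 1031 * 4.6 / 1e6 = 4.7426 MPa


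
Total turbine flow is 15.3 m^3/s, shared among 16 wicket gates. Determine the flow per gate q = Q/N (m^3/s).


q = 15.3 / 16 = 0.9563 m^3/s


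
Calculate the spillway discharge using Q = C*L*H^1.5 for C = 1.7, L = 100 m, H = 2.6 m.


Q = 1.7 * 100 * 2.6^1.5 = 712.7036 m^3/s


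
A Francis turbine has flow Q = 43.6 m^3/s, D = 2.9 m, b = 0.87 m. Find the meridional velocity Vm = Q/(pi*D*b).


Vm = 43.6 / (pi * 2.9 * 0.87) = 5.5007 m/s


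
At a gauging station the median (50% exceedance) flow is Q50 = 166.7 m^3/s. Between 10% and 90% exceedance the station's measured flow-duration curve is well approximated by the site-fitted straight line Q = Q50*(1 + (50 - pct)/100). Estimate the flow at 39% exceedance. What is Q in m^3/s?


Q = 166.7 * (1 + (50 - 39)/100) = 185.0370 m^3/s


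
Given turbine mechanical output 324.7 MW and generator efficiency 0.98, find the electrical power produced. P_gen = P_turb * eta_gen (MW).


P_gen = 324.7 * 0.98 = 318.2060 MW


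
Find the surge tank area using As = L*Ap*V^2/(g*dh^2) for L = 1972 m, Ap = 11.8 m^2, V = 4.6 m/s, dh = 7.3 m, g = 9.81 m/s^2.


As = 1972 * 11.8 * 4.6^2 / (9.81 * 7.3^2) = 941.8676 m^2


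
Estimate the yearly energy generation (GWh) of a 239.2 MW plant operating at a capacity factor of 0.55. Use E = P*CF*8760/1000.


E = 239.2 * 0.55 * 8760 / 1000 = 1152.4656 GWh


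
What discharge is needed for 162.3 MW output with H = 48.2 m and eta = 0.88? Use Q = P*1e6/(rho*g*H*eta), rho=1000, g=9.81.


Q = 162.3 * 1e6 / (1000 * 9.81 * 48.2 * 0.88) = 390.0496 m^3/s


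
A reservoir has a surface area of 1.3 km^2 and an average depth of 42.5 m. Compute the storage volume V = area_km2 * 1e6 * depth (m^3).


V = 1.3 * 1e6 * 42.5 = 5.5250e+07 m^3


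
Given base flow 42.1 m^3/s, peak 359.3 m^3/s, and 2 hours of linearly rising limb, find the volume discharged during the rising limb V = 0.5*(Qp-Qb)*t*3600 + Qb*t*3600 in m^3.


V = 0.5*(359.3 - 42.1)*2*3600 + 42.1*2*3600 = 1.4450e+06 m^3


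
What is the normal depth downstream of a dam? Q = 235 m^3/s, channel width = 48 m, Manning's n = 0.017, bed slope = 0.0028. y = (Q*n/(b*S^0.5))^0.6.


y = (235 * 0.017 / (48 * 0.0028^0.5))^0.6 = 1.3123 m


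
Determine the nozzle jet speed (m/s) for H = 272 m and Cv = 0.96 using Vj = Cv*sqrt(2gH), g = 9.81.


Vj = 0.96 * sqrt(2*9.81*272) = 70.1302 m/s


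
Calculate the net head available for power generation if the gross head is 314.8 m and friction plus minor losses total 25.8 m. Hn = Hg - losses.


Hn = 314.8 - 25.8 = 289.0000 m


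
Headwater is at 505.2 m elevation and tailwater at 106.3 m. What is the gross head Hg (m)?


Hg = 505.2 - 106.3 = 398.9000 m


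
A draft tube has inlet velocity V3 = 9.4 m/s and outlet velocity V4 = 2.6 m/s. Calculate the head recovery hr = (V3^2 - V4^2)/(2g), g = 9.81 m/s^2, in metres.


hr = (9.4^2 - 2.6^2) / (2*9.81) = 4.1590 m


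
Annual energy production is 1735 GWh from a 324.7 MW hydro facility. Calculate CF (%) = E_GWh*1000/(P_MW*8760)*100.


CF = 1735 * 1000 / (324.7 * 8760) * 100 = 60.9976 %


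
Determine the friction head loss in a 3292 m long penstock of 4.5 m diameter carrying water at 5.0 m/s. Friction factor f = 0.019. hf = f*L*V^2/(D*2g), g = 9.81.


hf = 0.019 * 3292 * 5.0^2 / (4.5 * 2 * 9.81) = 17.7110 m


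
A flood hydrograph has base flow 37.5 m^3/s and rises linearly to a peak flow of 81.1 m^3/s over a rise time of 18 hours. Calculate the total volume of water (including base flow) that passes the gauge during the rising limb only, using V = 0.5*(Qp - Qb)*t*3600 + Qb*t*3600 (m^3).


V = 0.5*(81.1 - 37.5)*18*3600 + 37.5*18*3600 = 3.8426e+06 m^3


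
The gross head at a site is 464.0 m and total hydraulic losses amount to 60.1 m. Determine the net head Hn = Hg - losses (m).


Hn = 464.0 - 60.1 = 403.9000 m


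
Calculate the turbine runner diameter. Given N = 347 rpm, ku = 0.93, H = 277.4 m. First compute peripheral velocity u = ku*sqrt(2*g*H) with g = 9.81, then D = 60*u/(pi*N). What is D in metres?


u = 0.93 * sqrt(2*9.81*277.4) = 68.6097 m/s
D = 60 * 68.6097 / (pi * 347) = 3.7762 m


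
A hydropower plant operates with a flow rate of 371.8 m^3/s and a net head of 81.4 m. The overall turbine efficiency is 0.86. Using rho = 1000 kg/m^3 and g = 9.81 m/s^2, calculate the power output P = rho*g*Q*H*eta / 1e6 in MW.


P = 1000 * 9.81 * 371.8 * 81.4 * 0.86 / 1e6 = 255.3296 MW


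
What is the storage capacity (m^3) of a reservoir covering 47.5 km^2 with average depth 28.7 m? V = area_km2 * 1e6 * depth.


V = 47.5 * 1e6 * 28.7 = 1.3632e+09 m^3


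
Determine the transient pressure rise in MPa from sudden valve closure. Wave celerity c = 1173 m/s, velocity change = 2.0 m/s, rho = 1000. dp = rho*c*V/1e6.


dp = 1000 * 1173 * 2.0 / 1e6 = 2.3460 MPa


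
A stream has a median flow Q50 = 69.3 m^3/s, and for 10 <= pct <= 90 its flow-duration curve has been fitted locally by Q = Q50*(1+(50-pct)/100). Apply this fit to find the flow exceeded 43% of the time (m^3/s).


Q = 69.3 * (1 + (50 - 43)/100) = 74.1510 m^3/s


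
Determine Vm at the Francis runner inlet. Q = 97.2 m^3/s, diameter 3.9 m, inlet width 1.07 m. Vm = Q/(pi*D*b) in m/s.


Vm = 97.2 / (pi * 3.9 * 1.07) = 7.4143 m/s


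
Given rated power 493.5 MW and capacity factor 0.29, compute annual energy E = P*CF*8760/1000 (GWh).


E = 493.5 * 0.29 * 8760 / 1000 = 1253.6874 GWh


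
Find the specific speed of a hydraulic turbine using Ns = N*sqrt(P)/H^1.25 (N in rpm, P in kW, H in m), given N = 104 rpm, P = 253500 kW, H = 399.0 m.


Ns = 104 * 253500^0.5 / 399.0^1.25 = 29.3634


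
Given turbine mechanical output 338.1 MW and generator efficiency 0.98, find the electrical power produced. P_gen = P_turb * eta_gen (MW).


P_gen = 338.1 * 0.98 = 331.3380 MW


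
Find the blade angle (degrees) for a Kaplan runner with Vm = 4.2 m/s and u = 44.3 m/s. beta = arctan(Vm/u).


beta = arctan(4.2 / 44.3) = 5.4159 degrees


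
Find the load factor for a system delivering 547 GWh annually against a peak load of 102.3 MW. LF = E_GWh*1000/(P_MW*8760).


LF = 547 * 1000 / (102.3 * 8760) = 0.6104


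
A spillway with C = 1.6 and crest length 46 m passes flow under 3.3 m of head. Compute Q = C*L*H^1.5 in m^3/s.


Q = 1.6 * 46 * 3.3^1.5 = 441.2134 m^3/s


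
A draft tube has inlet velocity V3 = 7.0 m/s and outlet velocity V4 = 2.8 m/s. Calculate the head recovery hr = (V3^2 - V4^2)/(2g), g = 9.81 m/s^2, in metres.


hr = (7.0^2 - 2.8^2) / (2*9.81) = 2.0979 m


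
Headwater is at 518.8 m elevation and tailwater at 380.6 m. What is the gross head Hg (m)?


Hg = 518.8 - 380.6 = 138.2000 m


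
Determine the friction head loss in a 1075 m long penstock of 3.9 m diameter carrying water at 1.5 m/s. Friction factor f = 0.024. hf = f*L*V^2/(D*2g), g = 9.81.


hf = 0.024 * 1075 * 1.5^2 / (3.9 * 2 * 9.81) = 0.7586 m
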